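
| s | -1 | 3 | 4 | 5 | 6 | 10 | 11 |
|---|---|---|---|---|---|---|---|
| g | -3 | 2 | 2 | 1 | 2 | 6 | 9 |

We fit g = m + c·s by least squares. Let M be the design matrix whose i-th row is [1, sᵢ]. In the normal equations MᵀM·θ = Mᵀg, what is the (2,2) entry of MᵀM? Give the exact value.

Row 2 ↔ basis s, column 2 ↔ basis s, so (MᵀM)_{2,2} = Σᵢ (s)·(s) = (-1)·(-1) + (3)·(3) + (4)·(4) + (5)·(5) + (6)·(6) + (10)·(10) + (11)·(11) = 308.

308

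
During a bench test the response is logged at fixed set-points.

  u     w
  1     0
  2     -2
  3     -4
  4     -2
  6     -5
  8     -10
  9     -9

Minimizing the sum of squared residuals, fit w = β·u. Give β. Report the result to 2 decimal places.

β = -1.02

Entries of AᵀA: Σu·u = 211.
And Σu·w = -215.
Normal equations: [[211]]·[β]ᵀ = [-215]ᵀ.
Hence β = -215 / 211 ≈ -1.01896.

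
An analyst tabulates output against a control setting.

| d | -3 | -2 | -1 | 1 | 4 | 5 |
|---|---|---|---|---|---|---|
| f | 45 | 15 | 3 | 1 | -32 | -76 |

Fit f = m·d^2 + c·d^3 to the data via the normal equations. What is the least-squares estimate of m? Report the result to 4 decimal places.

m = 1.9722

Entries of AᵀA: Σd^2·d^2 = 980, Σd^2·d^3 = 3874, Σd^3·d^3 = 20516.
Right-hand side: Σd^2·f = -1943, Σd^3·f = -12885.
det = 980·20516 − 3874² = 5097804.
m = ((-1943)·20516 − 3874·(-12885))/5097804 = 5026951/2548902; c = (980·(-12885) − 3874·(-1943))/5097804 = -2550059/2548902.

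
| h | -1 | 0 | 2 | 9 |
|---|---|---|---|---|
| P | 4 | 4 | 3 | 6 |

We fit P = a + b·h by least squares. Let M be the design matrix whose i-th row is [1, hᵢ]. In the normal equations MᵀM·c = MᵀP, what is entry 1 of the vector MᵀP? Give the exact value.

17

Entry 1 ↔ basis 1, so (MᵀP)_{1} = Σᵢ Pᵢ = (1)·(4) + (1)·(4) + (1)·(3) + (1)·(6) = 17.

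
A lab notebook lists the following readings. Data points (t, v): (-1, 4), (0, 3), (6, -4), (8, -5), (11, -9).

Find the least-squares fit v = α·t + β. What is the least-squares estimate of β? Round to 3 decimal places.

Compute the Gram sums: Σt·t = 222, Σt = 24, Σ1 = 5.
And Σt·v = -167, Σv = -11.
XᵀX·[α, β]ᵀ = Xᵀv becomes [[222, 24]; [24, 5]]·[α, β]ᵀ = [-167, -11]ᵀ.
Eliminating β: 5·(row 1) − 24·(row 2) gives 534·α = 5·(-167) − 24·(-11) = -571, so α = -571/534.
Then β = ((-11) − 24·(-571/534))/5 = 261/89.

β = 2.933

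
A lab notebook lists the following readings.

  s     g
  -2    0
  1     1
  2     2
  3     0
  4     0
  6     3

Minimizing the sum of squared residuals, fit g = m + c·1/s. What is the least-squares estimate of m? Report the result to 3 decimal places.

Entries of MᵀM: Σ1 = 6, Σ1/s = 7/4, Σ1/s·1/s = 245/144.
Moment sums: Σg = 6, Σ1/s·g = 5/2.
det = 6·(245/144) − (7/4)² = 343/48.
m = (6·(245/144) − (7/4)·(5/2))/(343/48) = 40/49; c = (6·(5/2) − (7/4)·6)/(343/48) = 216/343.

m = 0.816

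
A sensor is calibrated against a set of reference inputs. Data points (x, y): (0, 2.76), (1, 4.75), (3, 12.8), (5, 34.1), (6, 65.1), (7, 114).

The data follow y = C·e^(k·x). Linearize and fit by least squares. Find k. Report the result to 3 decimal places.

k = 0.525

Linearized form: ln y = k·x + ln C. From the 6 transformed points,
Σx = 22.0000, Σ(x)² = 120.0000, Σln y = 17.5642, Σx·ln y = 85.0619.
Equations: 120.0000·k + 22.0000·ln C = 85.0619;  22.0000·k + 6·ln C = 17.5642.
Δ = 120.0000·6 − (22.0000)² = 236.0000; k = (85.0619·6 − 22.0000·17.5642)/236.0000 = 0.52525, ln C = (120.0000·17.5642 − 22.0000·85.0619)/236.0000 = 1.00147.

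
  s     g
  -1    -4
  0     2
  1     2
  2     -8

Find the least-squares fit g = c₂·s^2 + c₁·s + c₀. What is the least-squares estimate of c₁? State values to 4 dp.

c₁ = 2.8000

From the data, Σs^2·s^2 = 18, Σs^2·s = 8, Σs^2 = 6, Σs·s = 6, Σs = 2, Σ1 = 4.
And Σs^2·g = -34, Σs·g = -10, Σg = -8.
Normal equations: [[18, 8, 6]; [8, 6, 2]; [6, 2, 4]]·[c₂, c₁, c₀]ᵀ = [-34, -10, -8]ᵀ.
Inverting the 3×3 Gram matrix, [c₂, c₁, c₀]ᵀ = [-4, 14/5, 13/5]ᵀ.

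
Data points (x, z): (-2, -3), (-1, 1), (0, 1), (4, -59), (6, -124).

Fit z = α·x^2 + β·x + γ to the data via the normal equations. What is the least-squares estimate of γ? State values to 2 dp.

γ = 0.92

Entries of AᵀA: Σx^2·x^2 = 1569, Σx^2·x = 271, Σx^2 = 57, Σx·x = 57, Σx = 7, Σ1 = 5.
Moment sums: Σx^2·z = -5419, Σx·z = -975, Σz = -184.
So AᵀA·[α, β, γ]ᵀ = Aᵀz: [[1569, 271, 57]; [271, 57, 7]; [57, 7, 5]]·[α, β, γ]ᵀ = [-5419, -975, -184]ᵀ.
Inverting the 3×3 Gram matrix, [α, β, γ]ᵀ = [-3063/1067, -15239/4268, 3945/4268]ᵀ.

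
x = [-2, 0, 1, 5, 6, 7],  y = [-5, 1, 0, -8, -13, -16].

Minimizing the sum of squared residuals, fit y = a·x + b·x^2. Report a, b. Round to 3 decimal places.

a = 1.032, b = -0.500

AᵀA·[a, b]ᵀ = Aᵀy reads: 115·a + 677·b = -220;  677·a + 4339·b = -1472.
(Σx·x = 115, Σx·x^2 = 677, Σx^2·x^2 = 4339, Σx·y = -220, Σx^2·y = -1472.)
Δ = 115·4339 − 677² = 40656.
a = ((-220)·4339 − 677·(-1472))/40656 = 3497/3388; b = (115·(-1472) − 677·(-220))/40656 = -1695/3388.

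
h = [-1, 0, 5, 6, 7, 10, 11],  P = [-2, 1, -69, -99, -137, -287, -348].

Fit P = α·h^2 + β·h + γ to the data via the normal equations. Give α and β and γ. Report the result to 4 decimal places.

α = -2.9798, β = 0.9935, γ = 1.5036

With design matrix M, MᵀM = [[28964, 3014, 332]; [3014, 332, 38]; [332, 38, 7]] and MᵀP = [-82812, -8594, -941]ᵀ.
Solving the 3×3 system (Gaussian elimination) gives α = -1008520/338457, β = 336268/338457, γ = 169639/112819.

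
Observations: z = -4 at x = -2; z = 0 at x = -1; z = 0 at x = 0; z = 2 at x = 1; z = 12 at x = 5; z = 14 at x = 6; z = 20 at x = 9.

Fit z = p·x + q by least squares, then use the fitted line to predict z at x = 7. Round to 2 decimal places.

ẑ = 15.90

Setting ∂/∂p … = 0 gives: 148·p + 18·q = 334;  18·p + 7·q = 44.
det = 148·7 − 18² = 712.
p = (334·7 − 18·44)/712 = 773/356; q = (148·44 − 18·334)/712 = 125/178.
At x = 7: ẑ = (773/356)·(7) + (125/178)·(1) = 5661/356.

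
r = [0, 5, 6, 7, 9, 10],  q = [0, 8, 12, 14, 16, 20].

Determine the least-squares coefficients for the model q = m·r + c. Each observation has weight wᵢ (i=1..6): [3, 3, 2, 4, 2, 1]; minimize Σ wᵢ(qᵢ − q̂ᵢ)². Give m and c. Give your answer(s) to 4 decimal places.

Forming MᵀWM = [[605, 83]; [83, 15]] and MᵀWq = [1144, 156]ᵀ gives MᵀWM·[m, c]ᵀ = MᵀWq.
Eliminating c: 15·(row 1) − 83·(row 2) gives 2186·m = 15·1144 − 83·156 = 4212, so m = 2106/1093.
Then c = (156 − 83·(2106/1093))/15 = -286/1093.

m = 1.9268, c = -0.2617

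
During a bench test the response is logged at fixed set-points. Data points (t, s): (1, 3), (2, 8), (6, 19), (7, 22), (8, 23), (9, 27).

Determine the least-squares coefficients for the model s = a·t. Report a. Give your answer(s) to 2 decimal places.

a = 3.04

Compute the Gram sums: Σt·t = 235.
Right-hand side: Σt·s = 714.
So XᵀX·[a]ᵀ = Xᵀs: [[235]]·[a]ᵀ = [714]ᵀ.
a = 714/235 = 3.0383.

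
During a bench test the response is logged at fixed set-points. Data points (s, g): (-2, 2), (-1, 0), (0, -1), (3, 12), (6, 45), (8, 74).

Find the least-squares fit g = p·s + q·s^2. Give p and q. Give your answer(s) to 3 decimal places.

p = 1.153, q = 1.022

From the data, Σs·s = 114, Σs·s^2 = 746, Σs^2·s^2 = 5490.
And Σs·g = 894, Σs^2·g = 6472.
det = 114·5490 − 746² = 69344.
p = (894·5490 − 746·6472)/69344 = 1817/1576; q = (114·6472 − 746·894)/69344 = 1611/1576.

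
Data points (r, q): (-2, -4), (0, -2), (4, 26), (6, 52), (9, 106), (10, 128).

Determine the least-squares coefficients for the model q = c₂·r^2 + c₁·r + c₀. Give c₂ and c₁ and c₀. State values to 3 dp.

c₂ = 1.000, c₁ = 3.000, c₀ = -2.000

Setting ∂/∂c₂ … = 0 gives: 18129·c₂ + 2001·c₁ + 237·c₀ = 23658;  2001·c₂ + 237·c₁ + 27·c₀ = 2658;  237·c₂ + 27·c₁ + 6·c₀ = 306.
Solving the 3×3 system (Gaussian elimination) gives c₂ = 1, c₁ = 3, c₀ = -2.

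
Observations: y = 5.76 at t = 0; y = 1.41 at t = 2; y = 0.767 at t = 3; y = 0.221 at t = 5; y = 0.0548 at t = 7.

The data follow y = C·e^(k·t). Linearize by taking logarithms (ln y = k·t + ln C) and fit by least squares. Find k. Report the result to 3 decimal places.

k = -0.657

Taking logs, ln y = k·t + ln C, so regress ln y on t.
Σt = 17.0000, Σ(t)² = 87.0000, Σln y = -2.5844, Σt·ln y = -27.9850.
Normal system: [[87.0000, 17.0000]; [17.0000, 5]]·[k, ln C]ᵀ = [-27.9850, -2.5844]ᵀ.
Slope k = (n·Σt·ln y − Σt·Σln y)/(n·Σ(t)² − (Σt)²) = (5·-27.9850 − 17.0000·-2.5844)/146.0000 = -0.65747; ln C = (Σln y − k·Σt)/n = 1.71851.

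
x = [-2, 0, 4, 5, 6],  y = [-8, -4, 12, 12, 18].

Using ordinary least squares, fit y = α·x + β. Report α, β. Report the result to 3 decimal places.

Sums needed: Σx·x = 81, Σx = 13, Σ1 = 5.
For Mᵀy: Σx·y = 232, Σy = 30.
Normal equations: [[81, 13]; [13, 5]]·[α, β]ᵀ = [232, 30]ᵀ.
Determinant 81·5 − 13² = 236.
α = (232·5 − 13·30)/236 = 385/118; β = (81·30 − 13·232)/236 = -293/118.

α = 3.263, β = -2.483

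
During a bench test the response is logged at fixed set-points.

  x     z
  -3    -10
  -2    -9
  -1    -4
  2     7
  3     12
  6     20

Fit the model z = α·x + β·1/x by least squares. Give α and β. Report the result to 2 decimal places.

α = 3.40, β = 1.29

The normal system MᵀM·[α, β]ᵀ = Mᵀz is [[63, 6]; [6, 7/4]]·[α, β]ᵀ = [222, 68/3]ᵀ.
Eliminating β: (7/4)·(row 1) − 6·(row 2) gives (297/4)·α = (7/4)·222 − 6·(68/3) = 505/2, so α = 1010/297.
Then β = ((68/3) − 6·(1010/297))/(7/4) = 128/99.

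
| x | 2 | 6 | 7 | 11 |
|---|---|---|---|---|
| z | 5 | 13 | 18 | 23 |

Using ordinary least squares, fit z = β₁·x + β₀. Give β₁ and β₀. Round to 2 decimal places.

β₁ = 2.04, β₀ = 1.51

With design matrix A, AᵀA = [[210, 26]; [26, 4]] and Aᵀz = [467, 59]ᵀ.
det = 210·4 − 26² = 164.
β₁ = (467·4 − 26·59)/164 = 167/82; β₀ = (210·59 − 26·467)/164 = 62/41.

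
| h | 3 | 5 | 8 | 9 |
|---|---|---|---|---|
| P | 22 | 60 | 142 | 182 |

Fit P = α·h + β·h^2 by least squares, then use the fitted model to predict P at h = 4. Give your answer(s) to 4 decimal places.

The normal system AᵀA·[α, β]ᵀ = AᵀP is [[179, 1393]; [1393, 11363]]·[α, β]ᵀ = [3140, 25528]ᵀ.
det = 179·11363 − 1393² = 93528.
α = (3140·11363 − 1393·25528)/93528 = 9943/7794; β = (179·25528 − 1393·3140)/93528 = 16291/7794.
At h = 4: P̂ = (9943/7794)·(4) + (16291/7794)·(16) = 150214/3897.

P̂ = 38.5461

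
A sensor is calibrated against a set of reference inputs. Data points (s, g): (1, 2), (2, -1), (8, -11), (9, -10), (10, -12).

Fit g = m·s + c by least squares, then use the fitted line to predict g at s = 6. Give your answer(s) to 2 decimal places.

Normal-equation sums: Σs·s = 250, Σs = 30, Σ1 = 5.
Right-hand side: Σs·g = -298, Σg = -32.
Eliminating c: 5·(row 1) − 30·(row 2) gives 350·m = 5·(-298) − 30·(-32) = -530, so m = -53/35.
Then c = ((-32) − 30·(-53/35))/5 = 94/35.
At s = 6: ĝ = (-53/35)·(6) + (94/35)·(1) = -32/5.

ĝ = -6.40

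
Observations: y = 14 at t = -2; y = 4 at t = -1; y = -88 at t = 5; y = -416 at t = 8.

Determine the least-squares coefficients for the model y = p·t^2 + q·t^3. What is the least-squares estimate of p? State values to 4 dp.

From the data, Σt^2·t^2 = 4738, Σt^2·t^3 = 35860, Σt^3·t^3 = 277834.
And Σt^2·y = -28764, Σt^3·y = -224108.
Normal equations: [[4738, 35860]; [35860, 277834]]·[p, q]ᵀ = [-28764, -224108]ᵀ.
Δ = 4738·277834 − 35860² = 30437892.
p = ((-28764)·277834 − 35860·(-224108))/30437892 = 11223926/7609473; q = (4738·(-224108) − 35860·(-28764))/30437892 = -7586666/7609473.

p = 1.4750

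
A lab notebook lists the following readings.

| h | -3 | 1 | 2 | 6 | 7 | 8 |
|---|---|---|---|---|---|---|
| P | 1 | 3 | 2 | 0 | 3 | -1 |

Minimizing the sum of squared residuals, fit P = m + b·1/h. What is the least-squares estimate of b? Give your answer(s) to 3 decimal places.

b = 1.840

Forming AᵀA = [[6, 269/168]; [269/168, 40217/28224]] and AᵀP = [8, 667/168]ᵀ gives AᵀA·[m, b]ᵀ = AᵀP.
Δ = 6·(40217/28224) − (269/168)² = 168941/28224.
m = (8·(40217/28224) − (269/168)·(667/168))/(168941/28224) = 142313/168941; b = (6·(667/168) − (269/168)·8)/(168941/28224) = 310800/168941.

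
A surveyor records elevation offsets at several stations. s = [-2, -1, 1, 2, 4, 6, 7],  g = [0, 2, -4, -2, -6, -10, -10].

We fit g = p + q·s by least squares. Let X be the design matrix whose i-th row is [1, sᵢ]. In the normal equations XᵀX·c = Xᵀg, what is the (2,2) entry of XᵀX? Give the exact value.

Row 2 ↔ basis s, column 2 ↔ basis s, so (XᵀX)_{2,2} = Σᵢ (s)·(s) = (-2)·(-2) + (-1)·(-1) + (1)·(1) + (2)·(2) + (4)·(4) + (6)·(6) + (7)·(7) = 111.

111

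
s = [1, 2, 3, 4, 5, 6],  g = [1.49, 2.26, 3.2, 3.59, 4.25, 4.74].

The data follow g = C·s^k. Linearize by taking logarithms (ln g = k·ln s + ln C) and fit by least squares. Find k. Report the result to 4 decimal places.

k = 0.6516

With ln gᵢ as the transformed response and ln sᵢ as the regressor:
Σln s = 6.5793, Σ(ln s)² = 9.4099, Σln g = 6.6584, Σln s·ln g = 8.7317.
Normal system: [[9.4099, 6.5793]; [6.5793, 6]]·[k, ln C]ᵀ = [8.7317, 6.6584]ᵀ.
Δ = 9.4099·6 − (6.5793)² = 13.1729; k = (8.7317·6 − 6.5793·6.6584)/13.1729 = 0.65155, ln C = (9.4099·6.6584 − 6.5793·8.7317)/13.1729 = 0.39528.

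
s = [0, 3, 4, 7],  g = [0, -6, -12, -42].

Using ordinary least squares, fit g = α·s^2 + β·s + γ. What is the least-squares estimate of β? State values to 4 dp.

β = 1.0000

Compute the Gram sums: Σs^2·s^2 = 2738, Σs^2·s = 434, Σs^2 = 74, Σs·s = 74, Σs = 14, Σ1 = 4.
For Aᵀg: Σs^2·g = -2304, Σs·g = -360, Σg = -60.
AᵀA·[α, β, γ]ᵀ = Aᵀg becomes [[2738, 434, 74]; [434, 74, 14]; [74, 14, 4]]·[α, β, γ]ᵀ = [-2304, -360, -60]ᵀ.
Inverting the 3×3 Gram matrix, [α, β, γ]ᵀ = [-1, 1, 0]ᵀ.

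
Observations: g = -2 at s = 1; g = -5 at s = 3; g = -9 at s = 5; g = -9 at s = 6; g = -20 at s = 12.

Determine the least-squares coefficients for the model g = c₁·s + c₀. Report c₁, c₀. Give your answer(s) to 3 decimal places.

c₁ = -1.633, c₀ = -0.182

From the data, Σs·s = 215, Σs = 27, Σ1 = 5.
For Aᵀg: Σs·g = -356, Σg = -45.
AᵀA·[c₁, c₀]ᵀ = Aᵀg becomes [[215, 27]; [27, 5]]·[c₁, c₀]ᵀ = [-356, -45]ᵀ.
det = 215·5 − 27² = 346.
c₁ = ((-356)·5 − 27·(-45))/346 = -565/346; c₀ = (215·(-45) − 27·(-356))/346 = -63/346.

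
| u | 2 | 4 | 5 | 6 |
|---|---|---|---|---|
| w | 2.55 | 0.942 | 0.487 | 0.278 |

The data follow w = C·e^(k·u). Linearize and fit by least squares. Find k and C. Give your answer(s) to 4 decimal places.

k = -0.5567, C = 8.0458

With ln wᵢ as the transformed response and uᵢ as the regressor:
XᵀX = [[81.0000, 17.0000]; [17.0000, 4]], rhs = [-9.6451, -1.1233]ᵀ  (here Σu = 17.0000, Σ(u)² = 81.0000, Σln w = -1.1233, Σu·ln w = -9.6451).
Solving (det = 35.0000): k = -0.55670, ln C = 2.08515, so C = exp(2.08515) = 8.04584.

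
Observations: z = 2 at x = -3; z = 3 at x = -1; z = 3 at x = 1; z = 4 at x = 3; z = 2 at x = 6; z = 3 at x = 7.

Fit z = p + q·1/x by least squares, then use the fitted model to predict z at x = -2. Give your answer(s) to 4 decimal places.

Forming MᵀM = [[6, 13/42]; [13/42, 445/196]] and Mᵀz = [17, 10/7]ᵀ gives MᵀM·[p, q]ᵀ = Mᵀz.
Determinant 6·(445/196) − (13/42)² = 23861/1764.
p = (17·(445/196) − (13/42)·(10/7))/(23861/1764) = 67305/23861; q = (6·(10/7) − (13/42)·17)/(23861/1764) = 5838/23861.
At x = -2: ẑ = (67305/23861)·(1) + (5838/23861)·(-1/2) = 64386/23861.

ẑ = 2.6984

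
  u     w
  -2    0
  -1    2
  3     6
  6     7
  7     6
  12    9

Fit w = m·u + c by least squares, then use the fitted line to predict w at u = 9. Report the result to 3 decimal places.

Setting ∂/∂m … = 0 gives: 243·m + 25·c = 208;  25·m + 6·c = 30.
det = 243·6 − 25² = 833.
m = (208·6 − 25·30)/833 = 498/833; c = (243·30 − 25·208)/833 = 2090/833.
At u = 9: ŵ = (498/833)·(9) + (2090/833)·(1) = 6572/833.

ŵ = 7.890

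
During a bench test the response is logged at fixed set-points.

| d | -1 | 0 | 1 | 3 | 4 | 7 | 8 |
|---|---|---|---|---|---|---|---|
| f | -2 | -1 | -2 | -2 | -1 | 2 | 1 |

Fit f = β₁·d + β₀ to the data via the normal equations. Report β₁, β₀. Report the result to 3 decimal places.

β₁ = 0.391, β₀ = -1.944

With design matrix M, MᵀM = [[140, 22]; [22, 7]] and Mᵀf = [12, -5]ᵀ.
Eliminating β₀: 7·(row 1) − 22·(row 2) gives 496·β₁ = 7·12 − 22·(-5) = 194, so β₁ = 97/248.
Then β₀ = ((-5) − 22·(97/248))/7 = -241/124.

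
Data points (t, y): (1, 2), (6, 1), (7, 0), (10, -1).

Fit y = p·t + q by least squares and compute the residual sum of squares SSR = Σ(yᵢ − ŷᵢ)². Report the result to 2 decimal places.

SSR = 0.33

From the data, Σt·t = 186, Σt = 24, Σ1 = 4.
Right-hand side: Σt·y = -2, Σy = 2.
Normal equations: [[186, 24]; [24, 4]]·[p, q]ᵀ = [-2, 2]ᵀ.
Eliminating q: 4·(row 1) − 24·(row 2) gives 168·p = 4·(-2) − 24·2 = -56, so p = -1/3.
Then q = (2 − 24·(-1/3))/4 = 5/2.
Residuals: -1/6, 1/2, -1/6, -1/6; SSR = 1/3.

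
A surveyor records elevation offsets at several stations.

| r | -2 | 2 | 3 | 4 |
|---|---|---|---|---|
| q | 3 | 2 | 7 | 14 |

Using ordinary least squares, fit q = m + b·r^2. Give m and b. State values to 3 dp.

The normal system MᵀM·[m, b]ᵀ = Mᵀq is [[4, 33]; [33, 369]]·[m, b]ᵀ = [26, 307]ᵀ.
Eliminating b: 369·(row 1) − 33·(row 2) gives 387·m = 369·26 − 33·307 = -537, so m = -179/129.
Then b = (307 − 33·(-179/129))/369 = 370/387.

m = -1.388, b = 0.956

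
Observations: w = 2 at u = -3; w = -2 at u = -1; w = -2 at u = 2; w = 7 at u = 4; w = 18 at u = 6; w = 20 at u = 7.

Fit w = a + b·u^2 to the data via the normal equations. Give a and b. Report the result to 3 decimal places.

a = -2.421, b = 0.500

MᵀM·[a, b]ᵀ = Mᵀw reads: 6·a + 115·b = 43;  115·a + 4051·b = 1748.
Determinant 6·4051 − 115² = 11081.
a = (43·4051 − 115·1748)/11081 = -26827/11081; b = (6·1748 − 115·43)/11081 = 5543/11081.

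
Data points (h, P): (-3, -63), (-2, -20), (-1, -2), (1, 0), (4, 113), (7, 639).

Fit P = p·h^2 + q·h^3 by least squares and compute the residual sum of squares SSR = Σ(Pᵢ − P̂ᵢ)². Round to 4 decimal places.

With design matrix A, AᵀA = [[2756, 17556]; [17556, 122540]] and AᵀP = [32470, 228272]ᵀ.
Determinant 2756·122540 − 17556² = 29507104.
p = (32470·122540 − 17556·228272)/29507104 = -325789/335308; q = (2756·228272 − 17556·32470)/29507104 = 671299/335308.
Residuals: -33615/167654, -8153/83827, 81618/83827, -172755/167654, 34823/83827, -7521/83827; SSR = 375553/167654.

SSR = 2.2400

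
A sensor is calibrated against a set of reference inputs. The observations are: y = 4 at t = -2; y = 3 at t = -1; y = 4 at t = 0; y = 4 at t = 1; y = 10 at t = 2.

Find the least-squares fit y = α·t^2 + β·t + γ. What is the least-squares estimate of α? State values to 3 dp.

The normal system AᵀA·[α, β, γ]ᵀ = Aᵀy is [[34, 0, 10]; [0, 10, 0]; [10, 0, 5]]·[α, β, γ]ᵀ = [63, 13, 25]ᵀ.
Inverting the 3×3 Gram matrix, [α, β, γ]ᵀ = [13/14, 13/10, 22/7]ᵀ.

α = 0.929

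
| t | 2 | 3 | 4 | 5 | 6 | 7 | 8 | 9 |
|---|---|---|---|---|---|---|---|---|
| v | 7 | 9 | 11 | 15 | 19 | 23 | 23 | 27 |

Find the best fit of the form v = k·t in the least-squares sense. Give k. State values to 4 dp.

k = 3.0352

Sums needed: Σt·t = 284.
And Σt·v = 862.
AᵀA·[k]ᵀ = Aᵀv becomes [[284]]·[k]ᵀ = [862]ᵀ.
Hence k = 862 / 284 ≈ 3.03521.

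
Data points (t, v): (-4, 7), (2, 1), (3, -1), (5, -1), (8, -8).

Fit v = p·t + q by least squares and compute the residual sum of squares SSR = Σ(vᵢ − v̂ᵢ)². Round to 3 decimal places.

Compute the Gram sums: Σt·t = 118, Σt = 14, Σ1 = 5.
Moment sums: Σt·v = -98, Σv = -2.
Δ = 118·5 − 14² = 394.
p = ((-98)·5 − 14·(-2))/394 = -231/197; q = (118·(-2) − 14·(-98))/394 = 568/197.
Residuals: -113/197, 91/197, -72/197, 390/197, -296/197; SSR = 1350/197.

SSR = 6.853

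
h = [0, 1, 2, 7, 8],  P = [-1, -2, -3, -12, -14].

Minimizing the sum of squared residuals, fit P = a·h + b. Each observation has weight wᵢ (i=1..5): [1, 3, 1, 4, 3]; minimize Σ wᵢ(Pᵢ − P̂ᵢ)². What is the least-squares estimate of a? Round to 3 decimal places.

a = -1.682

Entries of XᵀWX: Σwᵢ·h·h = 395, Σwᵢ·h = 57, Σwᵢ·1 = 12.
Moment sums: Σwᵢ·h·P = -684, Σwᵢ·P = -100.
Determinant 395·12 − 57² = 1491.
a = ((-684)·12 − 57·(-100))/1491 = -836/497; b = (395·(-100) − 57·(-684))/1491 = -512/1491.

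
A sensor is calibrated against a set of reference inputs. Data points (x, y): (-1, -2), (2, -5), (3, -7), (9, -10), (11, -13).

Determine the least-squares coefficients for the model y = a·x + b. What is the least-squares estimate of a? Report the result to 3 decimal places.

Compute the Gram sums: Σx·x = 216, Σx = 24, Σ1 = 5.
Right-hand side: Σx·y = -262, Σy = -37.
So MᵀM·[a, b]ᵀ = Mᵀy: [[216, 24]; [24, 5]]·[a, b]ᵀ = [-262, -37]ᵀ.
Eliminating b: 5·(row 1) − 24·(row 2) gives 504·a = 5·(-262) − 24·(-37) = -422, so a = -211/252.
Then b = ((-37) − 24·(-211/252))/5 = -71/21.

a = -0.837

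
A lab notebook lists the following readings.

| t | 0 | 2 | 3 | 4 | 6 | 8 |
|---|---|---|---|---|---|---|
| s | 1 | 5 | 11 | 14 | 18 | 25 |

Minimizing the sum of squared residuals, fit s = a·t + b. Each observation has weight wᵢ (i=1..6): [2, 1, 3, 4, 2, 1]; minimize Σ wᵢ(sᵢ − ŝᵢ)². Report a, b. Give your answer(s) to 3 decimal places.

The normal system AᵀWA·[a, b]ᵀ = AᵀWs is [[231, 47]; [47, 13]]·[a, b]ᵀ = [749, 157]ᵀ.
Eliminating b: 13·(row 1) − 47·(row 2) gives 794·a = 13·749 − 47·157 = 2358, so a = 1179/397.
Then b = (157 − 47·(1179/397))/13 = 532/397.

a = 2.970, b = 1.340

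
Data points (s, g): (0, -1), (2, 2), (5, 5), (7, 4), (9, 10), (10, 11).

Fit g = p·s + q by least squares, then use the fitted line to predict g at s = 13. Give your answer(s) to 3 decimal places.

ĝ = 13.538

Forming XᵀX = [[259, 33]; [33, 6]] and Xᵀg = [257, 31]ᵀ gives XᵀX·[p, q]ᵀ = Xᵀg.
det = 259·6 − 33² = 465.
p = (257·6 − 33·31)/465 = 173/155; q = (259·31 − 33·257)/465 = -452/465.
At s = 13: ĝ = (173/155)·(13) + (-452/465)·(1) = 1259/93.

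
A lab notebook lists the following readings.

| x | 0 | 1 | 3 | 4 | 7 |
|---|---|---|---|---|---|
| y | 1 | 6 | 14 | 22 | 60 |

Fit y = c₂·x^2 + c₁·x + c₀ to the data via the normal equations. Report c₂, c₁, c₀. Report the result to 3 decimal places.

Normal-equation sums: Σx^2·x^2 = 2739, Σx^2·x = 435, Σx^2 = 75, Σx·x = 75, Σx = 15, Σ1 = 5.
Right-hand side: Σx^2·y = 3424, Σx·y = 556, Σy = 103.
Normal equations: [[2739, 435, 75]; [435, 75, 15]; [75, 15, 5]]·[c₂, c₁, c₀]ᵀ = [3424, 556, 103]ᵀ.
Row-reducing yields c₂ = 25/24, c₁ = 113/120, c₀ = 43/20.

c₂ = 1.042, c₁ = 0.942, c₀ = 2.150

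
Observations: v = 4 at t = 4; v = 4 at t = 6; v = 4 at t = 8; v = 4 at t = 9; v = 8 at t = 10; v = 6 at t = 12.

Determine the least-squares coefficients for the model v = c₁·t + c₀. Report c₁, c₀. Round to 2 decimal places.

Compute the Gram sums: Σt·t = 441, Σt = 49, Σ1 = 6.
Moment sums: Σt·v = 260, Σv = 30.
Normal equations: [[441, 49]; [49, 6]]·[c₁, c₀]ᵀ = [260, 30]ᵀ.
Δ = 441·6 − 49² = 245.
c₁ = (260·6 − 49·30)/245 = 18/49; c₀ = (441·30 − 49·260)/245 = 2.

c₁ = 0.37, c₀ = 2.00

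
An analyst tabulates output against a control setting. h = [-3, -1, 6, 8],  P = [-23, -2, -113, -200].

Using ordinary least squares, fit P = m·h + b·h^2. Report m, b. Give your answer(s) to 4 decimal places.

m = -1.1345, b = -2.9746

Sums needed: Σh·h = 110, Σh·h^2 = 700, Σh^2·h^2 = 5474.
For MᵀP: Σh·P = -2207, Σh^2·P = -17077.
Determinant 110·5474 − 700² = 112140.
m = ((-2207)·5474 − 700·(-17077))/112140 = -3029/2670; b = (110·(-17077) − 700·(-2207))/112140 = -11119/3738.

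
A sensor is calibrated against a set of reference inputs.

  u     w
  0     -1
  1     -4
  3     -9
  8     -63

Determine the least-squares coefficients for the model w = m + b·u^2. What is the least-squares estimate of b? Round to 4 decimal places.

Entries of AᵀA: Σ1 = 4, Σu^2 = 74, Σu^2·u^2 = 4178.
For Aᵀw: Σw = -77, Σu^2·w = -4117.
So AᵀA·[m, b]ᵀ = Aᵀw: [[4, 74]; [74, 4178]]·[m, b]ᵀ = [-77, -4117]ᵀ.
Determinant 4·4178 − 74² = 11236.
m = ((-77)·4178 − 74·(-4117))/11236 = -4262/2809; b = (4·(-4117) − 74·(-77))/11236 = -5385/5618.

b = -0.9585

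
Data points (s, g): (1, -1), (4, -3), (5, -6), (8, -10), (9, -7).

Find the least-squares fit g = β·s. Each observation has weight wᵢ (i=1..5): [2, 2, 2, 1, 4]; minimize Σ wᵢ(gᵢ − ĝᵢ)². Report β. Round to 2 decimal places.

β = -0.89

Sums needed: Σwᵢ·s·s = 472.
And Σwᵢ·s·g = -418.
XᵀWX·[β]ᵀ = XᵀWg becomes [[472]]·[β]ᵀ = [-418]ᵀ.
Hence β = -418 / 472 ≈ -0.885593.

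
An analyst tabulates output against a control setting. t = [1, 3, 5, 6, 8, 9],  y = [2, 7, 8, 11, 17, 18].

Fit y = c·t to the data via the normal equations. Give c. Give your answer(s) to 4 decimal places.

From the data, Σt·t = 216.
Moment sums: Σt·y = 427.
Normal equations: [[216]]·[c]ᵀ = [427]ᵀ.
c = 427/216 = 1.97685.

c = 1.9769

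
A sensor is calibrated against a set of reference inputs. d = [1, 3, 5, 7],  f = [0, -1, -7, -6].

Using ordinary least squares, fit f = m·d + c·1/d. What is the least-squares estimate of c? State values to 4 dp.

With design matrix A, AᵀA = [[84, 4]; [4, 12916/11025]] and Aᵀf = [-80, -272/105]ᵀ.
det = 84·(12916/11025) − 4² = 43264/525.
m = ((-80)·(12916/11025) − 4·(-272/105))/(43264/525) = -3590/3549; c = (84·(-272/105) − 4·(-80))/(43264/525) = 210/169.

c = 1.2426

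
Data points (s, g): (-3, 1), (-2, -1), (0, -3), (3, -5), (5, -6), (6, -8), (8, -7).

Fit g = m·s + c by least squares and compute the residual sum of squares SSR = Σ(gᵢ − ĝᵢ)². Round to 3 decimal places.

SSR = 4.964

The normal equations are: 147·m + 17·c = -150;  17·m + 7·c = -29.
(Σs·s = 147, Σs = 17, Σ1 = 7, Σs·g = -150, Σg = -29.)
Δ = 147·7 − 17² = 740.
m = ((-150)·7 − 17·(-29))/740 = -557/740; c = (147·(-29) − 17·(-150))/740 = -1713/740.
Residuals: 391/370, -141/740, -507/740, -79/185, 29/370, -173/148, 989/740; SSR = 3673/740.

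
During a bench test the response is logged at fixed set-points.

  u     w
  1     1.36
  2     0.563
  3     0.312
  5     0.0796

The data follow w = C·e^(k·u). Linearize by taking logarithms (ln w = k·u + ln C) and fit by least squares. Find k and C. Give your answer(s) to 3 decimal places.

Taking logs, ln w = k·u + ln C, so regress ln w on u.
AᵀA = [[39.0000, 11.0000]; [11.0000, 4]], rhs = [-16.9894, -3.9625]ᵀ  (here Σu = 11.0000, Σ(u)² = 39.0000, Σln w = -3.9625, Σu·ln w = -16.9894).
Δ = 39.0000·4 − (11.0000)² = 35.0000; k = (-16.9894·4 − 11.0000·-3.9625)/35.0000 = -0.69630, ln C = (39.0000·-3.9625 − 11.0000·-16.9894)/35.0000 = 0.92420, so C = exp(0.92420) = 2.51984.

k = -0.696, C = 2.520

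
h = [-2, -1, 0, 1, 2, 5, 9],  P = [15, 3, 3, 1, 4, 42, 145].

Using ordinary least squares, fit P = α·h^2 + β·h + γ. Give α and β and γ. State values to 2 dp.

MᵀM·[α, β, γ]ᵀ = MᵀP reads: 7220·α + 854·β + 116·γ = 12875;  854·α + 116·β + 14·γ = 1491;  116·α + 14·β + 7·γ = 213.
(Σh^2·h^2 = 7220, Σh^2·h = 854, Σh^2 = 116, Σh·h = 116, Σh = 14, Σ1 = 7, Σh^2·P = 12875, Σh·P = 1491, ΣP = 213.)
Solving the 3×3 system (Gaussian elimination) gives α = 559843/277602, β = -597457/277602, γ = 60758/46267.

α = 2.02, β = -2.15, γ = 1.31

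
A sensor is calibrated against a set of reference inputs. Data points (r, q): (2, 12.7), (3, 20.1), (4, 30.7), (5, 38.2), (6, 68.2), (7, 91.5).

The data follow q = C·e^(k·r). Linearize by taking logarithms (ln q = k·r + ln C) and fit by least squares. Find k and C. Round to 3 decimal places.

Let Y = ln q. Fitting Y = k·r + ln C by least squares:
AᵀA = [[139.0000, 27.0000]; [27.0000, 6]], rhs = [102.9456, 21.3482]ᵀ  (here Σr = 27.0000, Σ(r)² = 139.0000, Σln q = 21.3482, Σr·ln q = 102.9456).
Solving (det = 105.0000): k = 0.39307, ln C = 1.78922, so C = exp(1.78922) = 5.98479.

k = 0.393, C = 5.985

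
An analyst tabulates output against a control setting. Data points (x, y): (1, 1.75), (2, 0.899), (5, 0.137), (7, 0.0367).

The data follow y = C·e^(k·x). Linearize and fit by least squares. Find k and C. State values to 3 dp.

Taking logs, ln y = k·x + ln C, so regress ln y on x.
XᵀX = [[79.0000, 15.0000]; [15.0000, 4]], rhs = [-32.7271, -4.8396]ᵀ  (here Σx = 15.0000, Σ(x)² = 79.0000, Σln y = -4.8396, Σx·ln y = -32.7271).
Solving (det = 91.0000): k = -0.64081, ln C = 1.19315, so C = exp(1.19315) = 3.29745.

k = -0.641, C = 3.297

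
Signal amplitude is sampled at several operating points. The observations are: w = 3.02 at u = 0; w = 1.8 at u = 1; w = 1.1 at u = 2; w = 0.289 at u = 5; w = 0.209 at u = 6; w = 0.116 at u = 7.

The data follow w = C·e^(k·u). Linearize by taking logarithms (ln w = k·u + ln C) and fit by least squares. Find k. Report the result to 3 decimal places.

k = -0.453

Let Y = ln w. Fitting Y = k·u + ln C by least squares:
Σu = 21.0000, Σ(u)² = 115.0000, Σln w = -3.1726, Σu·ln w = -29.8999.
Equations: 115.0000·k + 21.0000·ln C = -29.8999;  21.0000·k + 6·ln C = -3.1726.
Solving (det = 249.0000): k = -0.45291, ln C = 1.05644.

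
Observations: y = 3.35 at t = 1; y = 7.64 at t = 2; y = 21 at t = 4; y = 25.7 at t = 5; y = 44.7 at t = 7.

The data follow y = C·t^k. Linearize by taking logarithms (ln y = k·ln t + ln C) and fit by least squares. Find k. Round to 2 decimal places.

With ln yᵢ as the transformed response and ln tᵢ as the regressor:
Over the data: Σln t = 5.6348, Σ(ln t)² = 8.7791, Σln y = 13.3333, Σln t·ln y = 18.2495.
Normal system: [[8.7791, 5.6348]; [5.6348, 5]]·[k, ln C]ᵀ = [18.2495, 13.3333]ᵀ.
Solving (det = 12.1448): k = 1.32706, ln C = 1.17113.

k = 1.33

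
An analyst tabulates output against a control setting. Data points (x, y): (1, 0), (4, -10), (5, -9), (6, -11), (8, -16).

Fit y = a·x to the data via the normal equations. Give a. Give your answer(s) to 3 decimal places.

a = -1.965

The normal system MᵀM·[a]ᵀ = Mᵀy is [[142]]·[a]ᵀ = [-279]ᵀ.
a = (-279)/142 = -1.96479.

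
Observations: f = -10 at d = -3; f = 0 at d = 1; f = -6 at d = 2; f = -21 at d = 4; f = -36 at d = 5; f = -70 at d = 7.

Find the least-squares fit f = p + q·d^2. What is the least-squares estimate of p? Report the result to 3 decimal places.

p = 1.456

Forming MᵀM = [[6, 104]; [104, 3380]] and Mᵀf = [-143, -4780]ᵀ gives MᵀM·[p, q]ᵀ = Mᵀf.
Eliminating q: 3380·(row 1) − 104·(row 2) gives 9464·p = 3380·(-143) − 104·(-4780) = 13780, so p = 265/182.
Then q = ((-4780) − 104·(265/182))/3380 = -1726/1183.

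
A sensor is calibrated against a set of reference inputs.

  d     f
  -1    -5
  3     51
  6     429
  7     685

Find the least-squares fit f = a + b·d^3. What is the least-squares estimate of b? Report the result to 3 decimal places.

Compute the Gram sums: Σ1 = 4, Σd^3 = 585, Σd^3·d^3 = 165035.
Moment sums: Σf = 1160, Σd^3·f = 329001.
Eliminating b: 165035·(row 1) − 585·(row 2) gives 317915·a = 165035·1160 − 585·329001 = -1024985, so a = -15769/4891.
Then b = (329001 − 585·(-15769/4891))/165035 = 637404/317915.

b = 2.005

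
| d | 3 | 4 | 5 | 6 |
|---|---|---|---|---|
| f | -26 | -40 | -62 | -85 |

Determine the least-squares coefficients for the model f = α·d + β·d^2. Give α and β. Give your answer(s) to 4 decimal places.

α = -2.6277, β = -1.9260

Sums needed: Σd·d = 86, Σd·d^2 = 432, Σd^2·d^2 = 2258.
And Σd·f = -1058, Σd^2·f = -5484.
Normal equations: [[86, 432]; [432, 2258]]·[α, β]ᵀ = [-1058, -5484]ᵀ.
Determinant 86·2258 − 432² = 7564.
α = ((-1058)·2258 − 432·(-5484))/7564 = -4969/1891; β = (86·(-5484) − 432·(-1058))/7564 = -3642/1891.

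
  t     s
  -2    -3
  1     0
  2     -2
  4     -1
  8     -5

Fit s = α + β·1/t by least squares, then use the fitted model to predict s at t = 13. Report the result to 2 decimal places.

Entries of MᵀM: Σ1 = 5, Σ1/t = 11/8, Σ1/t·1/t = 101/64.
For Mᵀs: Σs = -11, Σ1/t·s = -3/8.
MᵀM·[α, β]ᵀ = Mᵀs becomes [[5, 11/8]; [11/8, 101/64]]·[α, β]ᵀ = [-11, -3/8]ᵀ.
Eliminating β: (101/64)·(row 1) − (11/8)·(row 2) gives 6·α = (101/64)·(-11) − (11/8)·(-3/8) = -539/32, so α = -539/192.
Then β = ((-3/8) − (11/8)·(-539/192))/(101/64) = 53/24.
At t = 13: ŝ = (-539/192)·(1) + (53/24)·(1/13) = -6583/2496.

ŝ = -2.64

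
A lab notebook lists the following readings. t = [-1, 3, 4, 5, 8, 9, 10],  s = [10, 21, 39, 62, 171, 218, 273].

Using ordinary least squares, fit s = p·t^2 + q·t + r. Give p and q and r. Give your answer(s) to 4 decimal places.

p = 3.0261, q = -3.3542, r = 3.6741

From the data, Σt^2·t^2 = 21620, Σt^2·t = 2456, Σt^2 = 296, Σt·t = 296, Σt = 38, Σ1 = 7.
Moment sums: Σt^2·s = 58275, Σt·s = 6579, Σs = 794.
So XᵀX·[p, q, r]ᵀ = Xᵀs: [[21620, 2456, 296]; [2456, 296, 38]; [296, 38, 7]]·[p, q, r]ᵀ = [58275, 6579, 794]ᵀ.
Inverting the 3×3 Gram matrix, [p, q, r]ᵀ = [168871/55804, -187175/55804, 14645/3986]ᵀ.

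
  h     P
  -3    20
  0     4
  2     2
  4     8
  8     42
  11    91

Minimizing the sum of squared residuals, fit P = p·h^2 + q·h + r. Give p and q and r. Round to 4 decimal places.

The normal equations are: 19090·p + 1888·q + 214·r = 14015;  1888·p + 214·q + 22·r = 1313;  214·p + 22·q + 6·r = 167.
(Σh^2·h^2 = 19090, Σh^2·h = 1888, Σh^2 = 214, Σh·h = 214, Σh = 22, Σ1 = 6, Σh^2·P = 14015, Σh·P = 1313, ΣP = 167.)
Row-reducing yields p = 15071/15515, q = -215906/77575, r = 526329/155150.

p = 0.9714, q = -2.7832, r = 3.3924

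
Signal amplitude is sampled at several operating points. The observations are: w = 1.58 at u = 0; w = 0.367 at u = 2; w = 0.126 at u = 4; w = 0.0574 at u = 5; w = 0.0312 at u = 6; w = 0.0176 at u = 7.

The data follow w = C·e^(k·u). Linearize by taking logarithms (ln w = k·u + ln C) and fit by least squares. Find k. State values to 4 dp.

Let Y = ln w. Fitting Y = k·u + ln C by least squares:
Over the data: Σu = 24.0000, Σ(u)² = 130.0000, Σln w = -12.9813, Σu·ln w = -73.6623.
Normal system: [[130.0000, 24.0000]; [24.0000, 6]]·[k, ln C]ᵀ = [-73.6623, -12.9813]ᵀ.
Δ = 130.0000·6 − (24.0000)² = 204.0000; k = (-73.6623·6 − 24.0000·-12.9813)/204.0000 = -0.63932, ln C = (130.0000·-12.9813 − 24.0000·-73.6623)/204.0000 = 0.39372.

k = -0.6393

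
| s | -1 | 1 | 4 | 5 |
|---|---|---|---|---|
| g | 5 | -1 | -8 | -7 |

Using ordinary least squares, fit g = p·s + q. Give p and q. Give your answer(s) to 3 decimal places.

p = -2.121, q = 2.022

The normal equations are: 43·p + 9·q = -73;  9·p + 4·q = -11.
Eliminating q: 4·(row 1) − 9·(row 2) gives 91·p = 4·(-73) − 9·(-11) = -193, so p = -193/91.
Then q = ((-11) − 9·(-193/91))/4 = 184/91.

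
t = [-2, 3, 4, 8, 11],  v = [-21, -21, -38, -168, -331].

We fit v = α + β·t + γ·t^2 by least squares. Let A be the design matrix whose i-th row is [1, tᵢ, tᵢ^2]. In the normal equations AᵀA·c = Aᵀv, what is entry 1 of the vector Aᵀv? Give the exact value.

Entry 1 ↔ basis 1, so (Aᵀv)_{1} = Σᵢ vᵢ = (1)·(-21) + (1)·(-21) + (1)·(-38) + (1)·(-168) + (1)·(-331) = -579.

-579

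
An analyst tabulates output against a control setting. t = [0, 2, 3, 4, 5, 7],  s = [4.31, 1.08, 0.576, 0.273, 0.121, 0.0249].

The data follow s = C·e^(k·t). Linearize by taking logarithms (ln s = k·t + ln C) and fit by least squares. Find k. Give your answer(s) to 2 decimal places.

With ln sᵢ as the transformed response and tᵢ as the regressor:
Σt = 21.0000, Σ(t)² = 103.0000, Σln s = -6.1169, Σt·ln s = -43.1042.
Normal system: [[103.0000, 21.0000]; [21.0000, 6]]·[k, ln C]ᵀ = [-43.1042, -6.1169]ᵀ.
Slope k = (n·Σt·ln s − Σt·Σln s)/(n·Σ(t)² − (Σt)²) = (6·-43.1042 − 21.0000·-6.1169)/177.0000 = -0.73543; ln C = (Σln s − k·Σt)/n = 1.55451.

k = -0.74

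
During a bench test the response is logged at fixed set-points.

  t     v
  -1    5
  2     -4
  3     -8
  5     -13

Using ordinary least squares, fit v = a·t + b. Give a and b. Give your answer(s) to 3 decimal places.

The normal system MᵀM·[a, b]ᵀ = Mᵀv is [[39, 9]; [9, 4]]·[a, b]ᵀ = [-102, -20]ᵀ.
det = 39·4 − 9² = 75.
a = ((-102)·4 − 9·(-20))/75 = -76/25; b = (39·(-20) − 9·(-102))/75 = 46/25.

a = -3.040, b = 1.840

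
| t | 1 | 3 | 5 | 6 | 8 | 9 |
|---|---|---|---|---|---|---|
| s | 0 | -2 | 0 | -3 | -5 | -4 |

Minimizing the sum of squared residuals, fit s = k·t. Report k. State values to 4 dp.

k = -0.4630

The normal system MᵀM·[k]ᵀ = Mᵀs is [[216]]·[k]ᵀ = [-100]ᵀ.
Hence k = -100 / 216 ≈ -0.462963.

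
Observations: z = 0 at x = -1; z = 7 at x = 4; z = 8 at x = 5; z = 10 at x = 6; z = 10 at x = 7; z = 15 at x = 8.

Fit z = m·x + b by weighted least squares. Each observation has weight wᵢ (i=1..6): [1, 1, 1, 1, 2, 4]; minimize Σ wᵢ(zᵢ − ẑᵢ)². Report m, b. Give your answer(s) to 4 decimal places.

Compute the Gram sums: Σwᵢ·x·x = 432, Σwᵢ·x = 60, Σwᵢ·1 = 10.
Moment sums: Σwᵢ·x·z = 748, Σwᵢ·z = 105.
Eliminating b: 10·(row 1) − 60·(row 2) gives 720·m = 10·748 − 60·105 = 1180, so m = 59/36.
Then b = (105 − 60·(59/36))/10 = 2/3.

m = 1.6389, b = 0.6667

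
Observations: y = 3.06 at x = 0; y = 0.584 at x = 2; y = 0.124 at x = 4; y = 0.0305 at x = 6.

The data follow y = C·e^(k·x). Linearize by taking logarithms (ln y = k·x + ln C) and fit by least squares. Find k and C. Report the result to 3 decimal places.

Let Y = ln y. Fitting Y = k·x + ln C by least squares:
Σx = 12.0000, Σ(x)² = 56.0000, Σln y = -4.9969, Σx·ln y = -30.3658.
Equations: 56.0000·k + 12.0000·ln C = -30.3658;  12.0000·k + 4·ln C = -4.9969.
Slope k = (n·Σx·ln y − Σx·Σln y)/(n·Σ(x)² − (Σx)²) = (4·-30.3658 − 12.0000·-4.9969)/80.0000 = -0.76875; ln C = (Σln y − k·Σx)/n = 1.05701, so C = exp(1.05701) = 2.87775.

k = -0.769, C = 2.878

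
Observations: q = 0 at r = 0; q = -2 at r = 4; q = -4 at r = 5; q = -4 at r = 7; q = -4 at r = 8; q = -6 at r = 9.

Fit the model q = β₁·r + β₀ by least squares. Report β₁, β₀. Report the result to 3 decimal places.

XᵀX·[β₁, β₀]ᵀ = Xᵀq reads: 235·β₁ + 33·β₀ = -142;  33·β₁ + 6·β₀ = -20.
(Σr·r = 235, Σr = 33, Σ1 = 6, Σr·q = -142, Σq = -20.)
Eliminating β₀: 6·(row 1) − 33·(row 2) gives 321·β₁ = 6·(-142) − 33·(-20) = -192, so β₁ = -64/107.
Then β₀ = ((-20) − 33·(-64/107))/6 = -14/321.

β₁ = -0.598, β₀ = -0.044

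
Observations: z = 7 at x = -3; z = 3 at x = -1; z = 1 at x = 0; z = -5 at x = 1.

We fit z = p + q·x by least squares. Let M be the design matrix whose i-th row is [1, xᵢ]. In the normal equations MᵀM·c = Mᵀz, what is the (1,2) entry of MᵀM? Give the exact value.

-3

Row 1 ↔ basis 1, column 2 ↔ basis x, so (MᵀM)_{1,2} = Σᵢ x = (1)·(-3) + (1)·(-1) + (1)·(0) + (1)·(1) = -3.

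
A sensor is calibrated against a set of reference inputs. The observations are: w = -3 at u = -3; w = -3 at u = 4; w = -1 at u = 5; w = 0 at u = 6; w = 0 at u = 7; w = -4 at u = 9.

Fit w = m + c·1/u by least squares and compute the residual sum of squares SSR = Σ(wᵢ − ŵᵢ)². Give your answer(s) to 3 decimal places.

Compute the Gram sums: Σ1 = 6, Σ1/u = 677/1260, Σ1/u·1/u = 435229/1587600.
And Σw = -11, Σ1/u·w = -71/180.
Normal equations: [[6, 677/1260]; [677/1260, 435229/1587600]]·[m, c]ᵀ = [-11, -71/180]ᵀ.
Δ = 6·(435229/1587600) − (677/1260)² = 430609/317520.
m = ((-11)·(435229/1587600) − (677/1260)·(-71/180))/(430609/317520) = -890210/430609; c = (6·(-71/180) − (677/1260)·(-11))/(430609/317520) = 1125180/430609.
Residuals: -26557/430609, -682912/430609, 234565/430609, 702680/430609, 729470/430609, -957246/430609; SSR = 5722826/430609.

SSR = 13.290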